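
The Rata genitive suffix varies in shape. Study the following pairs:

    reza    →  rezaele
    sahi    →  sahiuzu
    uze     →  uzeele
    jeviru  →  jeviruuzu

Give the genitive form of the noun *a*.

Looking at the last vowel of each stem: -uzu when the last vowel of the stem is a high vowel (*sahi*, *jeviru*); -ele when the last vowel of the stem is a non-high vowel (*reza*, *uze*).
*a*: last vowel = /a/, a non-high vowel → -ele → *aele*.

aele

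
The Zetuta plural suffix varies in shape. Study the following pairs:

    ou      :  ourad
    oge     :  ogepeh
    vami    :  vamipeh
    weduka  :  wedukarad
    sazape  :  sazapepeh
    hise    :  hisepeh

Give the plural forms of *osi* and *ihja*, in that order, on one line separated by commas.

osipeh, ihjarad

The suffix is conditioned by the last vowel: -peh when the last vowel of the stem is a front vowel (*oge*, *vami*, *sazape*, *hise*); -rad when the last vowel of the stem is a back vowel (*ou*, *weduka*).
*osi* — last vowel /i/ (a front vowel) → -peh → *osipeh*.
*ihja* — last vowel /a/ (a back vowel) → -rad → *ihjarad*.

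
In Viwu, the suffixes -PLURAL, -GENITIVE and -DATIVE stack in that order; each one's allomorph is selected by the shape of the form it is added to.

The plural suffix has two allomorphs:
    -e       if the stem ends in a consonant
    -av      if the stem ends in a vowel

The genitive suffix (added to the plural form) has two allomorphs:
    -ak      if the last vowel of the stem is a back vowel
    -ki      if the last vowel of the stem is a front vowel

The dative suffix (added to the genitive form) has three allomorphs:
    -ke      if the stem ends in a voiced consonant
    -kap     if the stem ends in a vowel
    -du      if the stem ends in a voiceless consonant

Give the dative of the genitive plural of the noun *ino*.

*ino* — final sound /o/ (a vowel) → -av → *inoav*.
The plural form *inoav* — last vowel /a/ (a back vowel) → -ak → *inoavak*.
The final sound of the genitive form *inoavak* is /k/, which is a voiceless consonant, so the dative suffix is -du, giving *inoavakdu*.

inoavakdu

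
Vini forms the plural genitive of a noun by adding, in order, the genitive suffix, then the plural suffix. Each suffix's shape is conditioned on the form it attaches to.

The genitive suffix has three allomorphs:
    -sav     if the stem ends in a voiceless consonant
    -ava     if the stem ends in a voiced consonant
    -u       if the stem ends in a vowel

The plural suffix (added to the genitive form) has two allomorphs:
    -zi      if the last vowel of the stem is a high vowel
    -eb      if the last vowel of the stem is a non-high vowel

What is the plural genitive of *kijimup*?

kijimupsaveb

Since the final sound of *kijimup* is /p/ (a voiceless consonant), it takes -sav, giving *kijimupsav*.
The last vowel of the genitive form *kijimupsav* is /a/, which is a non-high vowel, so the plural suffix is -eb, giving *kijimupsaveb*.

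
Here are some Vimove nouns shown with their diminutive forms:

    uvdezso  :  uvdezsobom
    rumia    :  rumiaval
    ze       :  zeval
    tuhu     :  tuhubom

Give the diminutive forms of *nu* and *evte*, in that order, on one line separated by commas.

Looking at the last vowel of each stem: -bom when the last vowel of the stem is a rounded vowel (*uvdezso*, *tuhu*); -val when the last vowel of the stem is an unrounded vowel (*rumia*, *ze*).
The last vowel of *nu* is /u/, which is a rounded vowel, so the suffix is -bom, giving *nubom*.
The last vowel of *evte* is /e/, which is an unrounded vowel, so the suffix is -val, giving *evteval*.

nubom, evteval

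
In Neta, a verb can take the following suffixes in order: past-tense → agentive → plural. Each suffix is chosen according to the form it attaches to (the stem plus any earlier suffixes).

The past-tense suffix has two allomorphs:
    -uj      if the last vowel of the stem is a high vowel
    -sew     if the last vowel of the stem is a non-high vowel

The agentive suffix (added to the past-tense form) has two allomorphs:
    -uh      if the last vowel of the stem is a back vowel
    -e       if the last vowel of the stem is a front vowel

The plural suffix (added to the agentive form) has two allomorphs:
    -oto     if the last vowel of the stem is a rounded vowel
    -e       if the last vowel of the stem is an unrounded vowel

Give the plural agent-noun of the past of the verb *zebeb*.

Since the last vowel of *zebeb* is /e/ (a non-high vowel), it takes -sew, giving *zebebsew*.
The last vowel of the past-tense form *zebebsew* is /e/, which is a front vowel, so the agentive suffix is -e, giving *zebebsewe*.
Since the last vowel of the agentive form *zebebsewe* is /e/ (an unrounded vowel), it takes -e, giving *zebebsewee*.

zebebsewee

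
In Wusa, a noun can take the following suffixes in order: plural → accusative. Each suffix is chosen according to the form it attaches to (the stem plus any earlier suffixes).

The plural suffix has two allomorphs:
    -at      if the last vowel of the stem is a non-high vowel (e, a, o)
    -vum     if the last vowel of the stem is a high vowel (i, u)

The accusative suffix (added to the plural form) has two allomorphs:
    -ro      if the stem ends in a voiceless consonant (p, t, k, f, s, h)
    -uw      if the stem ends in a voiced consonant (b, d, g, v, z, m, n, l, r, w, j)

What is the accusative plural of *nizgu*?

*nizgu* — last vowel /u/ (a high vowel) → -vum → *nizguvum*.
The plural form *nizguvum*: final consonant = /m/, voiced → -uw → *nizguvumuw*.

nizguvumuw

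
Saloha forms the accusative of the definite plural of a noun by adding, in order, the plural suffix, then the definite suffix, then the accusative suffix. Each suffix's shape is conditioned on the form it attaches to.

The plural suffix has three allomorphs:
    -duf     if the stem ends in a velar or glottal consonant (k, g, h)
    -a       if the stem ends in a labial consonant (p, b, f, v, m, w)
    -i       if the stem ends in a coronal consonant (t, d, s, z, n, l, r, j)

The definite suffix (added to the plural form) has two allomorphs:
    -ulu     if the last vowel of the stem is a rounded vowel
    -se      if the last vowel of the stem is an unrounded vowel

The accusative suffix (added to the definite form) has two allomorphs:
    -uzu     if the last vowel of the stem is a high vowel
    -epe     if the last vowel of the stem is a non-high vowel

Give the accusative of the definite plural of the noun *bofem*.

bofemaseepe

*bofem* — final consonant /m/ (labial) → -a → *bofema*.
The last vowel of the plural form *bofema* is /a/, which is an unrounded vowel, so the definite suffix is -se, giving *bofemase*.
The definite form *bofemase* — last vowel /e/ (a non-high vowel) → -epe → *bofemaseepe*.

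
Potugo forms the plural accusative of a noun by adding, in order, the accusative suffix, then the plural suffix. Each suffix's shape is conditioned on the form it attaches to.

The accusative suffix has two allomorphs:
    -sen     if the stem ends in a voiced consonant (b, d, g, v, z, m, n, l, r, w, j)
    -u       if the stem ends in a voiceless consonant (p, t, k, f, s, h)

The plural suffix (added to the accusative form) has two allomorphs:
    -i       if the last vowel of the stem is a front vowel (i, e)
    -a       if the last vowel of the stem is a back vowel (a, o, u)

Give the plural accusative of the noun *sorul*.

The final consonant of *sorul* is /l/, which is voiced, so the accusative suffix is -sen, giving *sorulsen*.
The last vowel of the accusative form *sorulsen* is /e/, which is a front vowel, so the plural suffix is -i, giving *sorulseni*.

sorulseni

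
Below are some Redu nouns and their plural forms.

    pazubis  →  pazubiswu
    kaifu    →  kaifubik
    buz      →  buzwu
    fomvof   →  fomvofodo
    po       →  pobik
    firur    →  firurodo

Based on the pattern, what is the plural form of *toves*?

toveswu

Looking at the final sound of each stem: -wu when the stem ends in a sibilant (*pazubis*, *buz*); -odo when the stem ends in a non-sibilant consonant (*fomvof*, *firur*); -bik when the stem ends in a vowel (*kaifu*, *po*).
The final sound of *toves* is /s/, which is a sibilant, so the suffix is -wu, giving *toveswu*.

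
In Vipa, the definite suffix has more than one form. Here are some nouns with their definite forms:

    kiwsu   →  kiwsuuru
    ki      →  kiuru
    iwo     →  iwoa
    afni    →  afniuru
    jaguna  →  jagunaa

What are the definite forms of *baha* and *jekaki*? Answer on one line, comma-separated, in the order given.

The pattern is height harmony: -uru when the last vowel of the stem is a high vowel (*kiwsu*, *ki*, *afni*); -a when the last vowel of the stem is a non-high vowel (*iwo*, *jaguna*).
*baha*: last vowel = /a/, a non-high vowel → -a → *bahaa*.
The last vowel of *jekaki* is /i/, which is a high vowel, so the suffix is -uru, giving *jekakiuru*.

bahaa, jekakiuru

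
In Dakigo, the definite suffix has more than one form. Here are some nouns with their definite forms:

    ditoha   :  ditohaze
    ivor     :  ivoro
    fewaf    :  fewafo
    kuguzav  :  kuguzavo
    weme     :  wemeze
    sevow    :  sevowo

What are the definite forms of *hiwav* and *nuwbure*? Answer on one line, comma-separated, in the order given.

Looking at the final sound of each stem: -o when the stem ends in a consonant (*ivor*, *fewaf*, *kuguzav*, *sevow*); -ze when the stem ends in a vowel (*ditoha*, *weme*).
The final sound of *hiwav* is /v/, which is a consonant, so the suffix is -o, giving *hiwavo*.
Since the final sound of *nuwbure* is /e/ (a vowel), it takes -ze, giving *nuwbureze*.

hiwavo, nuwbureze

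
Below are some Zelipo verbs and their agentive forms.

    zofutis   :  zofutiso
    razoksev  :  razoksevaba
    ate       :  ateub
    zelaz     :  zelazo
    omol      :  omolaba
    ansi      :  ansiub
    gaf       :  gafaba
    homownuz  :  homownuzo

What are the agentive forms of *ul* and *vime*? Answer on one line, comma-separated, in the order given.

ulaba, vimeub

The alternation tracks the final sound of the stem — -o when the stem ends in a sibilant (*zofutis*, *zelaz*, *homownuz*); -aba when the stem ends in a non-sibilant consonant (*razoksev*, *omol*, *gaf*); -ub when the stem ends in a vowel (*ate*, *ansi*).
*ul*: final sound = /l/, a non-sibilant consonant → -aba → *ulaba*.
Since the final sound of *vime* is /e/ (a vowel), it takes -ub, giving *vimeub*.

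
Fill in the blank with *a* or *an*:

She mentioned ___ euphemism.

a

The indefinite article is chosen by the initial *sound* of the following word, not its spelling.
*euphemism* begins with the sound /juː/ (eu pronounced /juː/) — a consonant sound.
So the article is *a*: She mentioned a euphemism.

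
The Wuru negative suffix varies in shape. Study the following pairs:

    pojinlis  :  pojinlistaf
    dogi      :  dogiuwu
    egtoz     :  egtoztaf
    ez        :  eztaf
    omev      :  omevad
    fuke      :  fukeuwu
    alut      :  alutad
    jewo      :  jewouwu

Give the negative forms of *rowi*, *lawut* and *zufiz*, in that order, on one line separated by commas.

rowiuwu, lawutad, zufiztaf

The pattern is sibilance of the final sound: -taf when the stem ends in a sibilant (*pojinlis*, *egtoz*, *ez*); -ad when the stem ends in a non-sibilant consonant (*omev*, *alut*); -uwu when the stem ends in a vowel (*dogi*, *fuke*, *jewo*).
*rowi*: final sound = /i/, a vowel → -uwu → *rowiuwu*.
Since the final sound of *lawut* is /t/ (a non-sibilant consonant), it takes -ad, giving *lawutad*.
*zufiz*: final sound = /z/, a sibilant → -taf → *zufiztaf*.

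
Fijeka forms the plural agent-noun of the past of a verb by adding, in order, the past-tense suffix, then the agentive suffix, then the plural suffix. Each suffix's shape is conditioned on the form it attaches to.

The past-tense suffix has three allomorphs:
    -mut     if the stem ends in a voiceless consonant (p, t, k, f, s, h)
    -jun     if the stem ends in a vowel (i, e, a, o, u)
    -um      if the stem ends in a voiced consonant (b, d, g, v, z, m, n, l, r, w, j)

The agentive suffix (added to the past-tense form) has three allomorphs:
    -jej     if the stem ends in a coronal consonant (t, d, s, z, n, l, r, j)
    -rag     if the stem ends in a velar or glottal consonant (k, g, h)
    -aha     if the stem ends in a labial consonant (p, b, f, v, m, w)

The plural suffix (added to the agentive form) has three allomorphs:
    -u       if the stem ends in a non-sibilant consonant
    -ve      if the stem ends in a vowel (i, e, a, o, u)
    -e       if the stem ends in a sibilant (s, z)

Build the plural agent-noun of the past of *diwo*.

diwojunjeju

Since the final sound of *diwo* is /o/ (a vowel), it takes -jun, giving *diwojun*.
The past-tense form *diwojun*: final consonant = /n/, coronal → -jej → *diwojunjej*.
The final sound of the agentive form *diwojunjej* is /j/, which is a non-sibilant consonant, so the plural suffix is -u, giving *diwojunjeju*.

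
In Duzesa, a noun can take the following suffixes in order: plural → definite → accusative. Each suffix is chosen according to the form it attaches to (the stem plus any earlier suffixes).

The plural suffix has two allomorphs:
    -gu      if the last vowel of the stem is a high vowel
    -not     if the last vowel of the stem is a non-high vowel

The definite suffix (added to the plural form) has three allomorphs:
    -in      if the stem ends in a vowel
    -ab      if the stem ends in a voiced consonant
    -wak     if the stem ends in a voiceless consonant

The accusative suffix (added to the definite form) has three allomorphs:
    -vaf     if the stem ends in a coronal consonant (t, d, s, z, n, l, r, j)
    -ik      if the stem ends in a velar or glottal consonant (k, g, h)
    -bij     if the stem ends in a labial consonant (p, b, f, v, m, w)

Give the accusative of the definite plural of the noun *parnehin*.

parnehinguinvaf

The last vowel of *parnehin* is /i/, which is a high vowel, so the plural suffix is -gu, giving *parnehingu*.
The final sound of the plural form *parnehingu* is /u/, which is a vowel, so the definite suffix is -in, giving *parnehinguin*.
The definite form *parnehinguin* — final consonant /n/ (coronal) → -vaf → *parnehinguinvaf*.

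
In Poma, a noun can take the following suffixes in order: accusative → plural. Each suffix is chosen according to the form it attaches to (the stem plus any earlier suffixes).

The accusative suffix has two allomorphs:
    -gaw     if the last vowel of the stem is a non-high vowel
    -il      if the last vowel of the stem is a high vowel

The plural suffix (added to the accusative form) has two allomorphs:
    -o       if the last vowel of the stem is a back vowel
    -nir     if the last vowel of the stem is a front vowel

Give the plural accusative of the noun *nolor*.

nolorgawo

The last vowel of *nolor* is /o/, which is a non-high vowel, so the accusative suffix is -gaw, giving *nolorgaw*.
The accusative form *nolorgaw* — last vowel /a/ (a back vowel) → -o → *nolorgawo*.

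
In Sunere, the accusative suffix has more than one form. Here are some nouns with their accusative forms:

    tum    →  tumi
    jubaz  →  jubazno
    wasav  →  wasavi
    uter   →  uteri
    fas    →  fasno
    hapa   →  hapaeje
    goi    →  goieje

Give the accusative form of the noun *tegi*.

The suffix is conditioned by the final sound: -no when the stem ends in a sibilant (*jubaz*, *fas*); -i when the stem ends in a non-sibilant consonant (*tum*, *wasav*, *uter*); -eje when the stem ends in a vowel (*hapa*, *goi*).
*tegi*: final sound = /i/, a vowel → -eje → *tegieje*.

tegieje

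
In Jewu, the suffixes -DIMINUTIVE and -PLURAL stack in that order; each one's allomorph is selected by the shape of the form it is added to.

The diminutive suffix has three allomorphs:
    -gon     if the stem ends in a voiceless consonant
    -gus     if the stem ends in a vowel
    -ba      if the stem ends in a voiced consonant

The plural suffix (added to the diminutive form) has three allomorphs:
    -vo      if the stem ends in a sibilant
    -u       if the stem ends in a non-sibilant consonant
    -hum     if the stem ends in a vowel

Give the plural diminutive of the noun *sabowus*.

sabowusgonu

*sabowus* — final sound /s/ (a voiceless consonant) → -gon → *sabowusgon*.
The diminutive form *sabowusgon*: final sound = /n/, a non-sibilant consonant → -u → *sabowusgonu*.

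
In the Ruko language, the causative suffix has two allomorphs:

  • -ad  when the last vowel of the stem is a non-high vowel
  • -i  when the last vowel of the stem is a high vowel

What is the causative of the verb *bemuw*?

bemuwi

*bemuw* — last vowel /u/ (a high vowel) → -i → *bemuwi*.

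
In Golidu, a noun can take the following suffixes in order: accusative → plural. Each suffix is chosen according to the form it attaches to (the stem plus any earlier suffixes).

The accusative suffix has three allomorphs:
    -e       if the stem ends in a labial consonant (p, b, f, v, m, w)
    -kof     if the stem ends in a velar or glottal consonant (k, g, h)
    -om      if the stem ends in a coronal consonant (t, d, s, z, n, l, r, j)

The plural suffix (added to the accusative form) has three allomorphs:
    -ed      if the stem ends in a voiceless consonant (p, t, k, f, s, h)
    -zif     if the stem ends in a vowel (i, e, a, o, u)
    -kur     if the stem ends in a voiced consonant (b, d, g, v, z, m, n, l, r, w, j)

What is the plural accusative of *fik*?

fikkofed

*fik*: final consonant = /k/, velar/glottal → -kof → *fikkof*.
The accusative form *fikkof* — final sound /f/ (a voiceless consonant) → -ed → *fikkofed*.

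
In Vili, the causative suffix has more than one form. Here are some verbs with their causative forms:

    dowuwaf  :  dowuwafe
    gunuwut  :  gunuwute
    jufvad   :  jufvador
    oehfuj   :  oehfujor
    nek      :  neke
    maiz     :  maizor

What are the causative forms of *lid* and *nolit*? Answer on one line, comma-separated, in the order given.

lidor, nolite

The alternation tracks the final consonant of the stem — -e when the stem ends in a voiceless consonant (*dowuwaf*, *gunuwut*, *nek*); -or when the stem ends in a voiced consonant (*jufvad*, *oehfuj*, *maiz*).
Since the final consonant of *lid* is /d/ (voiced), it takes -or, giving *lidor*.
*nolit* — final consonant /t/ (voiceless) → -e → *nolite*.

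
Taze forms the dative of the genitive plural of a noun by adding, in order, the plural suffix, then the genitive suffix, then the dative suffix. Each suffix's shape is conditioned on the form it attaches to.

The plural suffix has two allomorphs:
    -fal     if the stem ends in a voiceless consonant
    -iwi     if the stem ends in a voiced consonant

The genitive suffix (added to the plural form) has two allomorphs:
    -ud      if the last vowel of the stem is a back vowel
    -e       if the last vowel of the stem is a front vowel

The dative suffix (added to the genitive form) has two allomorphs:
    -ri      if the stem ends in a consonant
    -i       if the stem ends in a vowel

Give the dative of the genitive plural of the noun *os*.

The final consonant of *os* is /s/, which is voiceless, so the plural suffix is -fal, giving *osfal*.
Since the last vowel of the plural form *osfal* is /a/ (a back vowel), it takes -ud, giving *osfalud*.
Since the final sound of the genitive form *osfalud* is /d/ (a consonant), it takes -ri, giving *osfaludri*.

osfaludri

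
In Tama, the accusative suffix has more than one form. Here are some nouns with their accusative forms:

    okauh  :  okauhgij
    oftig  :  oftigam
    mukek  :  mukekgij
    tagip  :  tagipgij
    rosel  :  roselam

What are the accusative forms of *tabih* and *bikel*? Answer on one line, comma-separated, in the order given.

tabihgij, bikelam

Looking at the final consonant of each stem: -gij when the stem ends in a voiceless consonant (*okauh*, *mukek*, *tagip*); -am when the stem ends in a voiced consonant (*oftig*, *rosel*).
The final consonant of *tabih* is /h/, which is voiceless, so the suffix is -gij, giving *tabihgij*.
*bikel*: final consonant = /l/, voiced → -am → *bikelam*.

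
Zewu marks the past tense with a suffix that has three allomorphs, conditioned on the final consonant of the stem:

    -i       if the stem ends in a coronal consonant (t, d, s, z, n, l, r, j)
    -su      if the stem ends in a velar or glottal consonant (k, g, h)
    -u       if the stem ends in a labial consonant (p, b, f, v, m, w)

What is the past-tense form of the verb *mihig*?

*mihig*: final consonant = /g/, velar/glottal → -su → *mihigsu*.

mihigsu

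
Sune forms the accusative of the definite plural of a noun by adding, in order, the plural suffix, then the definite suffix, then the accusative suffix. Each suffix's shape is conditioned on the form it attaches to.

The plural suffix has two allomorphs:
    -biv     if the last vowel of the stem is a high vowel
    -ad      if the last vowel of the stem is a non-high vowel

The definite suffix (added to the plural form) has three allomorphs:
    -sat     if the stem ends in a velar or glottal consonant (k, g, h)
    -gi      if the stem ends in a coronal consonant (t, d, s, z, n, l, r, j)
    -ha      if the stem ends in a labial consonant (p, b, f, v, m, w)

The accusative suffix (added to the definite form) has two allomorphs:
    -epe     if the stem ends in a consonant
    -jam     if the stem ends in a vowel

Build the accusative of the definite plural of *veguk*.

vegukbivhajam

The last vowel of *veguk* is /u/, which is a high vowel, so the plural suffix is -biv, giving *vegukbiv*.
The plural form *vegukbiv*: final consonant = /v/, labial → -ha → *vegukbivha*.
The definite form *vegukbivha* — final sound /a/ (a vowel) → -jam → *vegukbivhajam*.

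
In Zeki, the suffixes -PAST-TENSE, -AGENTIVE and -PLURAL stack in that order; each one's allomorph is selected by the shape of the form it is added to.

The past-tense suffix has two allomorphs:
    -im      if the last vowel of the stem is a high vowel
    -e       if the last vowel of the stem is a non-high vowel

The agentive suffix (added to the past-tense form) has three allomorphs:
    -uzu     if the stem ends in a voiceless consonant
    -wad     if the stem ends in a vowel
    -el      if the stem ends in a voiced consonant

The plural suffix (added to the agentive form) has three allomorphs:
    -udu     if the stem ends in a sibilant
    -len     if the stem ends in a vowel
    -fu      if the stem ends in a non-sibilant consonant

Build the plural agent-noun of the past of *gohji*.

gohjiimelfu

*gohji*: last vowel = /i/, a high vowel → -im → *gohjiim*.
The past-tense form *gohjiim*: final sound = /m/, a voiced consonant → -el → *gohjiimel*.
The agentive form *gohjiimel*: final sound = /l/, a non-sibilant consonant → -fu → *gohjiimelfu*.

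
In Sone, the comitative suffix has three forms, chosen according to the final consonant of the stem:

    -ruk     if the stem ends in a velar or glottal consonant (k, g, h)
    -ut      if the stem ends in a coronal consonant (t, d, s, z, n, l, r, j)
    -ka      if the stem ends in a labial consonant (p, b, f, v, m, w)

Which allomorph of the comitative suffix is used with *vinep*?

-ka

*vinep*: final consonant = /p/, labial → -ka.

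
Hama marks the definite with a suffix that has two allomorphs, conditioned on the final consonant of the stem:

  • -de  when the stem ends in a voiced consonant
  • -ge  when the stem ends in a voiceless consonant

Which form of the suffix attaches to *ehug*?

-de

The final consonant of *ehug* is /g/, which is voiced, so the suffix is -de.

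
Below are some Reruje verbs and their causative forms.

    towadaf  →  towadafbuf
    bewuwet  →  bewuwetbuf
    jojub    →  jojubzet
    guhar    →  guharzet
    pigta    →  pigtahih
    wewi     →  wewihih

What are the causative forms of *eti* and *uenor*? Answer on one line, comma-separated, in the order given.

The pattern is voicing of the final sound: -buf when the stem ends in a voiceless consonant (*towadaf*, *bewuwet*); -zet when the stem ends in a voiced consonant (*jojub*, *guhar*); -hih when the stem ends in a vowel (*pigta*, *wewi*).
*eti*: final sound = /i/, a vowel → -hih → *etihih*.
The final sound of *uenor* is /r/, which is a voiced consonant, so the suffix is -zet, giving *uenorzet*.

etihih, uenorzet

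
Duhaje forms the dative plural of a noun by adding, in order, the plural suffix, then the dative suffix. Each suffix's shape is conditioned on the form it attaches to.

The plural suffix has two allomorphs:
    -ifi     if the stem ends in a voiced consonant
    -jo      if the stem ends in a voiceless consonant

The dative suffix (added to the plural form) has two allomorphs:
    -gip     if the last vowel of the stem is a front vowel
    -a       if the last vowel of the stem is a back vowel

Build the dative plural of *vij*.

The final consonant of *vij* is /j/, which is voiced, so the plural suffix is -ifi, giving *vijifi*.
The last vowel of the plural form *vijifi* is /i/, which is a front vowel, so the dative suffix is -gip, giving *vijifigip*.

vijifigip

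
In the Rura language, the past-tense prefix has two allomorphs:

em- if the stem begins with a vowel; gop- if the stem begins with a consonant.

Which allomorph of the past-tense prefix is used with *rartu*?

Since the first sound of *rartu* is /r/ (a consonant), it takes gop-.

gop-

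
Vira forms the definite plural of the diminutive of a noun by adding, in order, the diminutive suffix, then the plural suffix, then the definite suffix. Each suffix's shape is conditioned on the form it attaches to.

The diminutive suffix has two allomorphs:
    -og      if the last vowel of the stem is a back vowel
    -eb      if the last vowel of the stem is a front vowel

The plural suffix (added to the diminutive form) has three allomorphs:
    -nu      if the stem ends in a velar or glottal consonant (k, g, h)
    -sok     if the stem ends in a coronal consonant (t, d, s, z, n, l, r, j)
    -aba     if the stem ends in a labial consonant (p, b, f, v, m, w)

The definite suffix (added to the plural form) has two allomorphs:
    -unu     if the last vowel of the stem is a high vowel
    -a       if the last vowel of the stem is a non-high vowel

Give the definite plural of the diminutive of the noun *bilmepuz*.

bilmepuzognuunu

The last vowel of *bilmepuz* is /u/, which is a back vowel, so the diminutive suffix is -og, giving *bilmepuzog*.
The diminutive form *bilmepuzog*: final consonant = /g/, velar/glottal → -nu → *bilmepuzognu*.
The plural form *bilmepuzognu*: last vowel = /u/, a high vowel → -unu → *bilmepuzognuunu*.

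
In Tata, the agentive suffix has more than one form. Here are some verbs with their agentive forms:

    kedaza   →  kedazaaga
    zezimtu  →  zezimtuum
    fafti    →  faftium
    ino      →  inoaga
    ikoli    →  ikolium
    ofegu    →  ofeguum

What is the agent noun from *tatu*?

tatuum

Looking at the last vowel of each stem: -um when the last vowel of the stem is a high vowel (*zezimtu*, *fafti*, *ikoli*, *ofegu*); -aga when the last vowel of the stem is a non-high vowel (*kedaza*, *ino*).
*tatu*: last vowel = /u/, a high vowel → -um → *tatuum*.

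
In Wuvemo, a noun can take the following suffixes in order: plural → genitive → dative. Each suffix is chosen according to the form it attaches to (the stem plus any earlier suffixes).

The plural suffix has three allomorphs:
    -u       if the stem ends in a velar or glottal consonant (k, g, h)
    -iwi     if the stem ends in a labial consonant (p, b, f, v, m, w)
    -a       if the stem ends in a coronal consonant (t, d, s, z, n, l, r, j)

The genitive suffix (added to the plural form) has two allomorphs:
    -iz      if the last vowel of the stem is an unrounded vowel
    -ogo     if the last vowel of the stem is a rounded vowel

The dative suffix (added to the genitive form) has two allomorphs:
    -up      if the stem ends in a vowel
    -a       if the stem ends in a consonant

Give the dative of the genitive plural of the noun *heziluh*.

Since the final consonant of *heziluh* is /h/ (velar/glottal), it takes -u, giving *heziluhu*.
The plural form *heziluhu*: last vowel = /u/, a rounded vowel → -ogo → *heziluhuogo*.
The genitive form *heziluhuogo* — final sound /o/ (a vowel) → -up → *heziluhuogoup*.

heziluhuogoup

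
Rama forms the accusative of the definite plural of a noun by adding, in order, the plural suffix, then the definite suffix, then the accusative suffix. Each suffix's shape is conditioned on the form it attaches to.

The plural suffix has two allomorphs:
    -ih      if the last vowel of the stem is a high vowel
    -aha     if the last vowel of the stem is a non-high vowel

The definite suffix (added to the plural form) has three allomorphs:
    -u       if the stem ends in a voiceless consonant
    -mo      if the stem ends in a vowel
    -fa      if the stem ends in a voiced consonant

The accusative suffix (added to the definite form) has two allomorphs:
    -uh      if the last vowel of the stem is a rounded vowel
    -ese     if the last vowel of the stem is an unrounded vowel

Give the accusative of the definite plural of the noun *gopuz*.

Since the last vowel of *gopuz* is /u/ (a high vowel), it takes -ih, giving *gopuzih*.
Since the final sound of the plural form *gopuzih* is /h/ (a voiceless consonant), it takes -u, giving *gopuzihu*.
Since the last vowel of the definite form *gopuzihu* is /u/ (a rounded vowel), it takes -uh, giving *gopuzihuuh*.

gopuzihuuh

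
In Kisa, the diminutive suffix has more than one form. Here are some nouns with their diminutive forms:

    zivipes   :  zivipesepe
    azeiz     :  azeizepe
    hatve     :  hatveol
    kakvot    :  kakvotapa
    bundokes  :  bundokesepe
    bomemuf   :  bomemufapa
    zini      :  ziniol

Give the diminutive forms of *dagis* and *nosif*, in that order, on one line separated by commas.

dagisepe, nosifapa

The pattern is sibilance of the final sound: -epe when the stem ends in a sibilant (*zivipes*, *azeiz*, *bundokes*); -apa when the stem ends in a non-sibilant consonant (*kakvot*, *bomemuf*); -ol when the stem ends in a vowel (*hatve*, *zini*).
The final sound of *dagis* is /s/, which is a sibilant, so the suffix is -epe, giving *dagisepe*.
*nosif*: final sound = /f/, a non-sibilant consonant → -apa → *nosifapa*.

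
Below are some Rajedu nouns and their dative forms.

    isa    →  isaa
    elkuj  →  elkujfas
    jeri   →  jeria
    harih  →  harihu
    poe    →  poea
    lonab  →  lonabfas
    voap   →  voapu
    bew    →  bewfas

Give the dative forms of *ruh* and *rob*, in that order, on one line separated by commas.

The suffix is conditioned by the final sound: -u when the stem ends in a voiceless consonant (*harih*, *voap*); -fas when the stem ends in a voiced consonant (*elkuj*, *lonab*, *bew*); -a when the stem ends in a vowel (*isa*, *jeri*, *poe*).
*ruh*: final sound = /h/, a voiceless consonant → -u → *ruhu*.
*rob*: final sound = /b/, a voiced consonant → -fas → *robfas*.

ruhu, robfas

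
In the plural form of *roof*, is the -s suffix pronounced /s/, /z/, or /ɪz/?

/s/

The stem *roof* ends in a voiceless non-sibilant consonant.
The plural suffix surfaces as /ɪz/ after sibilants, /s/ after other voiceless consonants, and /z/ after other voiced sounds.
So the plural -s on *roof* is pronounced /s/.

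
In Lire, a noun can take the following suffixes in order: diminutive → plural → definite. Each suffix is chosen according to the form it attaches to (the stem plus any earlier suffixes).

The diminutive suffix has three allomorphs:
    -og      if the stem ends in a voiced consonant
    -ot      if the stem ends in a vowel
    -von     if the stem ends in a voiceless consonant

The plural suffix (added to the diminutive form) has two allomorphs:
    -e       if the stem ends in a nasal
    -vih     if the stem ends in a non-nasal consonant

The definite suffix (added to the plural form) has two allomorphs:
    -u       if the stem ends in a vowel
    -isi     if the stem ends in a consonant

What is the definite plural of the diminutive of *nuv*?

*nuv* — final sound /v/ (a voiced consonant) → -og → *nuvog*.
The diminutive form *nuvog* — final consonant /g/ (non-nasal) → -vih → *nuvogvih*.
The plural form *nuvogvih* — final sound /h/ (a consonant) → -isi → *nuvogvihisi*.

nuvogvihisi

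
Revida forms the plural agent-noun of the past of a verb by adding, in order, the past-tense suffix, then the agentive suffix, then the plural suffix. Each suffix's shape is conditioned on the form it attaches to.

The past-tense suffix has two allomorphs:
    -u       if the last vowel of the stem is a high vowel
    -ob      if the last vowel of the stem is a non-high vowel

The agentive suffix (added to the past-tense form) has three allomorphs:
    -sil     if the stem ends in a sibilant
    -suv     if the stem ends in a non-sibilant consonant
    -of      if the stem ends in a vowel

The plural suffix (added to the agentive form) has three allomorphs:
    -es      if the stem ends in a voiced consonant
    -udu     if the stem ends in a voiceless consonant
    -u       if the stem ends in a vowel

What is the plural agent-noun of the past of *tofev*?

tofevobsuves

*tofev* — last vowel /e/ (a non-high vowel) → -ob → *tofevob*.
The past-tense form *tofevob* — final sound /b/ (a non-sibilant consonant) → -suv → *tofevobsuv*.
Since the final sound of the agentive form *tofevobsuv* is /v/ (a voiced consonant), it takes -es, giving *tofevobsuves*.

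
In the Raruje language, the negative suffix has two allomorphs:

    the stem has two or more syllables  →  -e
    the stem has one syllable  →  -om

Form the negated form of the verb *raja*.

*raja* (2 syllables) → -e → *rajae*.

rajae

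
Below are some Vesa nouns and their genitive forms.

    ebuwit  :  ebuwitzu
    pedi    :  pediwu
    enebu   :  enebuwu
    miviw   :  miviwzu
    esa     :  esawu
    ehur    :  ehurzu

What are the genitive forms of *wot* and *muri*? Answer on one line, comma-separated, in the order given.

wotzu, muriwu

Looking at the final sound of each stem: -zu when the stem ends in a consonant (*ebuwit*, *miviw*, *ehur*); -wu when the stem ends in a vowel (*pedi*, *enebu*, *esa*).
*wot* — final sound /t/ (a consonant) → -zu → *wotzu*.
*muri*: final sound = /i/, a vowel → -wu → *muriwu*.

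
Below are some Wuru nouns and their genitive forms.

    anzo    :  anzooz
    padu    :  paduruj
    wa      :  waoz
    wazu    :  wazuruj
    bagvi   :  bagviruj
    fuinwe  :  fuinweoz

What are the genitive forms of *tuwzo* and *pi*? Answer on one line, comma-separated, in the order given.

tuwzooz, piruj

The pattern is height harmony: -ruj when the last vowel of the stem is a high vowel (*padu*, *wazu*, *bagvi*); -oz when the last vowel of the stem is a non-high vowel (*anzo*, *wa*, *fuinwe*).
*tuwzo* — last vowel /o/ (a non-high vowel) → -oz → *tuwzooz*.
*pi* — last vowel /i/ (a high vowel) → -ruj → *piruj*.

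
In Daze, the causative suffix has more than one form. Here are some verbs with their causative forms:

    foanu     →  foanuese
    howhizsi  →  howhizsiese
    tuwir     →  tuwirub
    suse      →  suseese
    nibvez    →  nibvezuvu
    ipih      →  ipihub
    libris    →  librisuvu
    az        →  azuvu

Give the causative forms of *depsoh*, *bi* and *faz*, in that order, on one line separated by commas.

depsohub, biese, fazuvu

Looking at the final sound of each stem: -uvu when the stem ends in a sibilant (*nibvez*, *libris*, *az*); -ub when the stem ends in a non-sibilant consonant (*tuwir*, *ipih*); -ese when the stem ends in a vowel (*foanu*, *howhizsi*, *suse*).
*depsoh*: final sound = /h/, a non-sibilant consonant → -ub → *depsohub*.
Since the final sound of *bi* is /i/ (a vowel), it takes -ese, giving *biese*.
*faz*: final sound = /z/, a sibilant → -uvu → *fazuvu*.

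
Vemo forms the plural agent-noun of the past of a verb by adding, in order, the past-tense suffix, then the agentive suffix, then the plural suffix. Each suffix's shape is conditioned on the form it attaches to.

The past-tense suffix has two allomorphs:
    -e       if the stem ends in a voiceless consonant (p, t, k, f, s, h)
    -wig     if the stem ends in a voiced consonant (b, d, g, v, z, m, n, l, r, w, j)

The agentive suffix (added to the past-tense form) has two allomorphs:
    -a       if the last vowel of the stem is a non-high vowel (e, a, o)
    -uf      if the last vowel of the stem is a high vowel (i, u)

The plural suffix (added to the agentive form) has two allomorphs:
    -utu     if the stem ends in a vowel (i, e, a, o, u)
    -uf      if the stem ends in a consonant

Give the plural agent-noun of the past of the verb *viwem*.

*viwem* — final consonant /m/ (voiced) → -wig → *viwemwig*.
The last vowel of the past-tense form *viwemwig* is /i/, which is a high vowel, so the agentive suffix is -uf, giving *viwemwiguf*.
Since the final sound of the agentive form *viwemwiguf* is /f/ (a consonant), it takes -uf, giving *viwemwigufuf*.

viwemwigufuf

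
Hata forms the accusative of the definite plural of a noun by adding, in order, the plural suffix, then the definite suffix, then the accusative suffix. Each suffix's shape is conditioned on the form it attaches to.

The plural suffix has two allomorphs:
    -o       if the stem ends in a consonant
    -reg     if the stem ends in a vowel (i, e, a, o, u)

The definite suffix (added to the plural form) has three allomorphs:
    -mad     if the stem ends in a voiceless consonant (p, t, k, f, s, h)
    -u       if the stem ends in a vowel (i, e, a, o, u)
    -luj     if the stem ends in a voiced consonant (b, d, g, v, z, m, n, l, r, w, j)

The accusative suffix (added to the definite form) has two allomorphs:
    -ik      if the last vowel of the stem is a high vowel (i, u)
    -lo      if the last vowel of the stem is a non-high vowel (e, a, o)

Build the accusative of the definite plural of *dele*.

delereglujik

*dele* — final sound /e/ (a vowel) → -reg → *delereg*.
The final sound of the plural form *delereg* is /g/, which is a voiced consonant, so the definite suffix is -luj, giving *deleregluj*.
The last vowel of the definite form *deleregluj* is /u/, which is a high vowel, so the accusative suffix is -ik, giving *delereglujik*.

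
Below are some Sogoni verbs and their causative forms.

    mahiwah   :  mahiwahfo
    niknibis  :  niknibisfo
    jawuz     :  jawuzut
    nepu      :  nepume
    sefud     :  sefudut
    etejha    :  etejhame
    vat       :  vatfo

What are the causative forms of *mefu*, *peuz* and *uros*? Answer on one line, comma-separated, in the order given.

mefume, peuzut, urosfo

The pattern is voicing of the final sound: -fo when the stem ends in a voiceless consonant (*mahiwah*, *niknibis*, *vat*); -ut when the stem ends in a voiced consonant (*jawuz*, *sefud*); -me when the stem ends in a vowel (*nepu*, *etejha*).
*mefu*: final sound = /u/, a vowel → -me → *mefume*.
Since the final sound of *peuz* is /z/ (a voiced consonant), it takes -ut, giving *peuzut*.
*uros* — final sound /s/ (a voiceless consonant) → -fo → *urosfo*.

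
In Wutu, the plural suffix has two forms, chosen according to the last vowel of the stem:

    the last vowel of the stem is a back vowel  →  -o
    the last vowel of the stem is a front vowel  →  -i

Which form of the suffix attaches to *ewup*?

-o

*ewup*: last vowel = /u/, a back vowel → -o.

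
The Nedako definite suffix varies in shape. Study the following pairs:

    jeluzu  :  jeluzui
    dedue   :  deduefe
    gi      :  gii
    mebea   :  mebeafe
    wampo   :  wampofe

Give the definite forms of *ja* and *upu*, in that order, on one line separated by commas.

jafe, upui

The alternation tracks the last vowel of the stem — -i when the last vowel of the stem is a high vowel (*jeluzu*, *gi*); -fe when the last vowel of the stem is a non-high vowel (*dedue*, *mebea*, *wampo*).
*ja*: last vowel = /a/, a non-high vowel → -fe → *jafe*.
The last vowel of *upu* is /u/, which is a high vowel, so the suffix is -i, giving *upui*.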